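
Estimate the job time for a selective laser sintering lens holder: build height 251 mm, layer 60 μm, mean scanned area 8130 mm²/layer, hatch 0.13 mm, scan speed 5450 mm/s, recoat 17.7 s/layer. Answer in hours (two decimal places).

Number of layers: 251 / 0.06 → 4184 (rounded up).
Scan path per layer = 8130 / 0.13 = 62538.5 mm.
Scan time per layer = 62538.5 / 5450, so 11.475 s.
Time per layer: 11.475 + 17.7 → 29.175 s.
4184 layers × 29.175 s/layer = 122068.2 s, i.e. 33.91 hours.

33.91 hours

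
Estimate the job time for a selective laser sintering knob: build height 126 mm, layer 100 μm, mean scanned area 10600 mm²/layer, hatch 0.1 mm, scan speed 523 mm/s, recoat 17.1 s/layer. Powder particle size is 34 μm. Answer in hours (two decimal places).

76.92 hours

Layers = ⌈126/0.1⌉ = 1260.
Hatch length per layer = 10600 / 0.1 = 106000 mm.
Per-layer scan time = 106000 / 523, so 202.6769 s.
Time per layer: 202.6769 + 17.1 → 219.7769 s.
Build time = 1260 × 219.7769 = 276918.894 s = 76.92 hours.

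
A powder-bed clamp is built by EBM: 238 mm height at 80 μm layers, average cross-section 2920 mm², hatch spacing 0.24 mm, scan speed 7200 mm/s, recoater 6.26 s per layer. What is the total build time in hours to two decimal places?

Layers = ⌈238/0.08⌉ = 2975.
Hatch length per layer = 2920 / 0.24, so 12166.7 mm.
Per-layer scan time = 12166.7 / 7200 = 1.6898 s.
Time per layer: 1.6898 + 6.26 → 7.9498 s.
Total: 2975 × 7.9498 s = 23650.655 s → 6.57 hours.

6.57 hours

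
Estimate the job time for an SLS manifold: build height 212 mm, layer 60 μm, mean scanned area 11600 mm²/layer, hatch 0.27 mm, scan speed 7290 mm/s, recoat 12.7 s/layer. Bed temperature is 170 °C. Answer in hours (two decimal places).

Number of layers: 212 / 0.06 → 3534 (rounded up).
Per-layer scan distance = 11600 / 0.27, so 42963 mm.
Per-layer scan time = 42963 / 7290 = 5.8934 s.
Layer cycle: 5.8934 + 12.7 → 18.5934 s.
Build time = 3534 × 18.5934 = 65709.0756 s = 18.25 hours.

18.25 hours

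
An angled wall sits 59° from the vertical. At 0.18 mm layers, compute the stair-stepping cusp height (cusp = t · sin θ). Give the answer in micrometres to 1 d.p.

h_c = t·sin θ = 0.18 × 0.8572 = 0.154296 mm (154.3 μm).

154.3 μm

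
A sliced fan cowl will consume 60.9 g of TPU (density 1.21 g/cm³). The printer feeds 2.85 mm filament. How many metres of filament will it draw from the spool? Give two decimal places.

Volume = 60.9 g / 1.21 g·cm⁻³ = 50.3306 cm³ = 50330.6 mm³.
A = π r² = π × 1.425² = 6.3794 mm².
Length = 50330.6 / 6.3794 = 7889.55 mm = 7.89 m.

7.89 m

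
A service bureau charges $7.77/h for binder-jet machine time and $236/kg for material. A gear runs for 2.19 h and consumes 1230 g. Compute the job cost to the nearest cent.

$307.30

Machine-time cost = 7.77 × 2.19 = $17.0163.
Feedstock cost = 236 × 1230/1000, so $290.28.
Total = 17.0163 + 290.28 = 307.2963 ≈ $307.30.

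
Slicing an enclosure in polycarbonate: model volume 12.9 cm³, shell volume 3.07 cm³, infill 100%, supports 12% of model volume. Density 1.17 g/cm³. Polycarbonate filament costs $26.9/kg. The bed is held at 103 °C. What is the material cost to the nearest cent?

Infill region: 12.9 − 3.07 → 9.83 cm³.
Infill volume = 1.00 × 9.83 = 9.83 cm³.
Support: 0.12 × 12.9 → 1.548 cm³.
Deposited volume = 3.07 + 9.83 + 1.548, so 14.448 cm³.
Mass = 14.448 × 1.17 = 16.90416 g.
Cost = 16.90416 g / 1000 × $26.9/kg = $0.45.

$0.45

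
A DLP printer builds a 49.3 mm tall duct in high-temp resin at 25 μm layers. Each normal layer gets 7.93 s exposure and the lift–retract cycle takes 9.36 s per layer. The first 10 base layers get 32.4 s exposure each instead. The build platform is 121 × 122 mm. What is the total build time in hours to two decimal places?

Layer count = ceil(49.3 / 0.025) = 1972.
Bottom layers: 10 × (32.4 + 9.36) → 417.6 s.
Normal layers = 1962 × (7.93 + 9.36) = 33922.98 s.
Sum: 417.6 + 33922.98 = 34340.58 s → 9.54 hours.

9.54 hours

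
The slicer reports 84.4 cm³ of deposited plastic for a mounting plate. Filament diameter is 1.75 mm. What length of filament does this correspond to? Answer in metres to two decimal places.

A = π r² = π × 0.875² = 2.4053 mm².
Length = 84.4 cm³ / 2.4053 mm² = 84400 / 2.4053 = 35089.18 mm = 35.09 m.

35.09 m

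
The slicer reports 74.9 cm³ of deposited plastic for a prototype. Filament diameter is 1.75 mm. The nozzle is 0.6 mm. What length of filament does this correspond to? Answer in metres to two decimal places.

Cross-section of 1.75 mm filament: π·(1.75/2)² = 2.4053 mm².
Length = 74.9 cm³ / 2.4053 mm² = 74900 / 2.4053 = 31139.57 mm = 31.14 m.

31.14 m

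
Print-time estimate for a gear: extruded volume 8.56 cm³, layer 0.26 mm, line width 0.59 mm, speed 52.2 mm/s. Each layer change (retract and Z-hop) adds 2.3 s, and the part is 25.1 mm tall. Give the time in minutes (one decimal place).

Bead cross-section = 0.26 × 0.59, so 0.1534 mm².
Toolpath length = 8.56 cm³ / 0.1534 mm² = 8560 / 0.1534 = 55801.8 mm.
Extrusion time: 55801.8 / 52.2 → 1069 s.
Layer count = ceil(25.1 / 0.26) = 97.
Layer-change overhead = 97 × 2.3, so 223.1 s.
Total = 1069 + 223.1 = 1292.1 s = 21.5 minutes.

21.5 minutes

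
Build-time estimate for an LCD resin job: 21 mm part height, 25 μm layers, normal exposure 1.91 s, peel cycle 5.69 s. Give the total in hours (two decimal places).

1.77 hours

Number of layers: 21 / 0.025 → 840 (rounded up).
Cycle time: 1.91 + 5.69 → 7.6 s.
Build time: 840 × 7.6 s = 6384 s, i.e. 1.77 hours.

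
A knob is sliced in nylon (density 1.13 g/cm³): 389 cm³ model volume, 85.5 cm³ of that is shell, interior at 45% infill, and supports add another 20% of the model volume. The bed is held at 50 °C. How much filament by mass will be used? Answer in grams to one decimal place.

338.9 g

Infill region = 389 − 85.5, so 303.5 cm³.
Infill volume: 0.45 × 303.5 → 136.575 cm³.
Support: 0.20 × 389 → 77.8 cm³.
Total printed volume: 85.5 + 136.575 + 77.8 → 299.875 cm³.
Mass = 299.875 × 1.13 = 338.85875 g.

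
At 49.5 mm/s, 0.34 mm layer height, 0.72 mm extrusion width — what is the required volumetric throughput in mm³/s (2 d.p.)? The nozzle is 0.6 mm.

12.12

Bead cross-section = 0.34 × 0.72, so 0.2448 mm².
Volumetric flow = 49.5 × 0.2448 = 12.12 mm³/s.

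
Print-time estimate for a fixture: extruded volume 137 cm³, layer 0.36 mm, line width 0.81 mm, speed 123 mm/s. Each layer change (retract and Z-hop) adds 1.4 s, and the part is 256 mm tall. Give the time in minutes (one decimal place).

Extrusion cross-section: 0.36 × 0.81 → 0.2916 mm².
Toolpath length = 137 cm³ / 0.2916 mm² = 137000 / 0.2916 = 469821.7 mm.
Print-move time: 469821.7 / 123 → 3819.7 s.
Number of layers: 256 / 0.36 → 712 (rounded up).
Layer-change overhead: 712 × 1.4 → 996.8 s.
Total = 3819.7 + 996.8 = 4816.5 s = 80.3 minutes.

80.3 minutes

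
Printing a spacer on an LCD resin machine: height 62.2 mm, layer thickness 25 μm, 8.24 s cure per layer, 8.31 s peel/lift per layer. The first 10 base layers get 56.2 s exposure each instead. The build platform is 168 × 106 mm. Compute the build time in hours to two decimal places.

11.57 hours

Layers = ⌈62.2/0.025⌉ = 2488.
Burn-in layers = 10 × (56.2 + 8.31), so 645.1 s.
Normal layers = 2478 × (8.24 + 8.31) = 41010.9 s.
Sum: 645.1 + 41010.9 = 41656 s → 11.57 hours.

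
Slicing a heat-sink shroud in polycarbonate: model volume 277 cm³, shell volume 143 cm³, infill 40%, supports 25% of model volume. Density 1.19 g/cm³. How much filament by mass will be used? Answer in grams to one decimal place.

316.4 g

Volume inside the shell = 277 − 143 = 134 cm³.
Deposited infill = 0.40 × 134, so 53.6 cm³.
Support = 0.25 × 277, so 69.25 cm³.
Total printed volume = 143 + 53.6 + 69.25 = 265.85 cm³.
Mass = 265.85 × 1.19 = 316.3615 g.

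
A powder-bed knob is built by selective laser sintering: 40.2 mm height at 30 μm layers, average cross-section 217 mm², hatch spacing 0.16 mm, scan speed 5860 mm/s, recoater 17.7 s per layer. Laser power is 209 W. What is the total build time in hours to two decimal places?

Layer count = ceil(40.2 / 0.03) = 1340.
Per-layer scan distance: 217 / 0.16 → 1356.3 mm.
Per-layer scan time = 1356.3 / 5860, so 0.2315 s.
Time per layer = 0.2315 + 17.7 = 17.9315 s.
Total: 1340 × 17.9315 s = 24028.21 s → 6.67 hours.

6.67 hours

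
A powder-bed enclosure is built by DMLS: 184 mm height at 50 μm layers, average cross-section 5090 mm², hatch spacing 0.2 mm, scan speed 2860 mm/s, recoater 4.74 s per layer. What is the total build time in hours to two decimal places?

Layer count = ceil(184 / 0.05) = 3680.
Scan path per layer = 5090 / 0.2 = 25450 mm.
Laser time per layer = 25450 / 2860 = 8.8986 s.
Layer cycle = 8.8986 + 4.74, so 13.6386 s.
3680 layers × 13.6386 s/layer = 50190.048 s, i.e. 13.94 hours.

13.94 hours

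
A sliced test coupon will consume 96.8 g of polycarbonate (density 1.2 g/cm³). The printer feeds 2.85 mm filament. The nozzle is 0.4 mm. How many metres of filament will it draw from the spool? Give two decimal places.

Extruded volume: 96.8/1.2 = 80.6667 cm³ (80666.7 mm³).
Filament cross-section = π × (2.85/2)² = 6.3794 mm².
L = V/A = 80666.7/6.3794 = 12644.87 mm → 12.64 m.

12.64 m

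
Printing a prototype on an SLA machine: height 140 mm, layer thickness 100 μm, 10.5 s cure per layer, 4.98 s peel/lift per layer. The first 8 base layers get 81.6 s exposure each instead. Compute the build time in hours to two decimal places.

6.18 hours

Layer count = ceil(140 / 0.1) = 1400.
Burn-in layers = 8 × (81.6 + 4.98) = 692.64 s.
Normal layers: 1392 × (10.5 + 4.98) → 21548.16 s.
Sum: 692.64 + 21548.16 = 22240.8 s → 6.18 hours.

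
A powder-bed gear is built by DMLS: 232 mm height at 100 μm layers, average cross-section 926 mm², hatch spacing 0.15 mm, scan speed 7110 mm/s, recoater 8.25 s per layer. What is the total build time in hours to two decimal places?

Layer count = ceil(232 / 0.1) = 2320.
Hatch length per layer: 926 / 0.15 → 6173.3 mm.
Scan time per layer: 6173.3 / 7110 → 0.8683 s.
Layer cycle = 0.8683 + 8.25, so 9.1183 s.
2320 layers × 9.1183 s/layer = 21154.456 s, i.e. 5.88 hours.

5.88 hours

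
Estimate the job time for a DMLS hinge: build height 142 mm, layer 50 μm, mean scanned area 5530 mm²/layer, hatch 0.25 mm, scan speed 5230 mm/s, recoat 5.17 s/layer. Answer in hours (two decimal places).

Number of layers: 142 / 0.05 → 2840 (rounded up).
Per-layer scan distance = 5530 / 0.25, so 22120 mm.
Laser time per layer: 22120 / 5230 → 4.2294 s.
Layer cycle = 4.2294 + 5.17 = 9.3994 s.
Build time = 2840 × 9.3994 = 26694.296 s = 7.42 hours.

7.42 hours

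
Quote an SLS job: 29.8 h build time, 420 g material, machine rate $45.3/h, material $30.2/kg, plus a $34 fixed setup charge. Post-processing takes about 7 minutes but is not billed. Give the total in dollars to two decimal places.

$1396.62

Machine-time cost: 45.3 × 29.8 → $1349.94.
Feedstock cost = 30.2 × 420/1000 = $12.684.
Adding setup: 1349.94 + 12.684 + 34 → 1396.624 ≈ $1396.62.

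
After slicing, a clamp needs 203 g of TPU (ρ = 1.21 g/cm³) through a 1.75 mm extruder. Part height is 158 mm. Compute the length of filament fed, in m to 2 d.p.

Extruded volume: 203/1.21 = 167.7686 cm³ (167768.6 mm³).
Filament cross-section = π × (1.75/2)² = 2.4053 mm².
L = V/A = 167768.6/2.4053 = 69749.55 mm → 69.75 m.

69.75 m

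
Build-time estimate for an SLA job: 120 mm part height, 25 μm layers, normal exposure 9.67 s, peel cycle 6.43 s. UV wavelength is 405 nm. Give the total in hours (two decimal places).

Number of layers: 120 / 0.025 → 4800 (rounded up).
Each layer takes = 9.67 + 6.43 = 16.1 s.
Total = 4800 × 16.1 = 77280 s = 21.47 hours.

21.47 hours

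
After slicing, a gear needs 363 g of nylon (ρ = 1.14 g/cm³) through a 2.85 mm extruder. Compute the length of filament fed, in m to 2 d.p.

49.91 m

Extruded volume: 363/1.14 = 318.4211 cm³ (318421.1 mm³).
A = π r² = π × 1.425² = 6.3794 mm².
Length = 318421.1 / 6.3794 = 49913.96 mm = 49.91 m.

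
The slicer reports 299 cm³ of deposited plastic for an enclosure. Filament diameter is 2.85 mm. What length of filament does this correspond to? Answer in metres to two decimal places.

Cross-section of 2.85 mm filament: π·(2.85/2)² = 6.3794 mm².
Length = 299 cm³ / 6.3794 mm² = 299000 / 6.3794 = 46869.61 mm = 46.87 m.

46.87 m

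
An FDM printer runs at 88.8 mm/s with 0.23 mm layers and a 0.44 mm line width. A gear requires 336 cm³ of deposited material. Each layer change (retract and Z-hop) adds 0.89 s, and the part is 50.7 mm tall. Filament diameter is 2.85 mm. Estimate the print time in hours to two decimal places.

Extrusion cross-section = 0.23 × 0.44, so 0.1012 mm².
Total extruded path = 336000/0.1012 = 3320158.1 mm.
Print-move time: 3320158.1 / 88.8 → 37389.2 s.
Layer count = ceil(50.7 / 0.23) = 221.
Non-print overhead: 221 × 0.89 → 196.69 s.
Total = 37389.2 + 196.69 = 37585.89 s = 10.44 hours.

10.44 hours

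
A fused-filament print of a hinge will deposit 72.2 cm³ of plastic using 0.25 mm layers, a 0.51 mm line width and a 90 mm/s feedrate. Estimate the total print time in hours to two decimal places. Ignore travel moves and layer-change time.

1.75 hours

Extrusion cross-section = 0.25 × 0.51, so 0.1275 mm².
Path length: 72200 mm³ / 0.1275 mm² → 566274.5 mm.
Time extruding: 566274.5 / 90 → 6291.9 s.
In the requested units: 6291.9 s = 1.75 hours.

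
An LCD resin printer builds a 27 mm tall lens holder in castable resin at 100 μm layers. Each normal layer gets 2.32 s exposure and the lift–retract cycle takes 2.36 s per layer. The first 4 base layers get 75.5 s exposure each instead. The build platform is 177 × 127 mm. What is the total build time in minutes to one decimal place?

25.9 minutes

Layers = ⌈27/0.1⌉ = 270.
Bottom layers = 4 × (75.5 + 2.36), so 311.44 s.
Regular layers = 266 × (2.32 + 2.36) = 1244.88 s.
Total = 311.44 + 1244.88 = 1556.32 s = 25.9 minutes.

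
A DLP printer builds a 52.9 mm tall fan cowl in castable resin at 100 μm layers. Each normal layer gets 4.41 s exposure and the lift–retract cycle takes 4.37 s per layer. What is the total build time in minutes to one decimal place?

77.4 minutes

Layers = ⌈52.9/0.1⌉ = 529.
Each layer takes = 4.41 + 4.37, so 8.78 s.
Build time: 529 × 8.78 s = 4644.62 s, i.e. 77.4 minutes.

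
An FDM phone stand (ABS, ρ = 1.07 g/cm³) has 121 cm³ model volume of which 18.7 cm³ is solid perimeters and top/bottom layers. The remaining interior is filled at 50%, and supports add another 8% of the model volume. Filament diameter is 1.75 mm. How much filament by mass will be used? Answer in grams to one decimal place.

Volume inside the shell = 121 − 18.7, so 102.3 cm³.
Infill deposited = 0.50 × 102.3, so 51.15 cm³.
Support = 0.08 × 121, so 9.68 cm³.
Total extruded: 18.7 + 51.15 + 9.68 → 79.53 cm³.
Mass = 79.53 × 1.07, so 85.0971 g.

85.1 g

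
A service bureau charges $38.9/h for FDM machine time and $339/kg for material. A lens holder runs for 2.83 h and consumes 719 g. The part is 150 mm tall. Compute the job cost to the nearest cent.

$353.83

Time charge = 38.9 × 2.83 = $110.087.
Feedstock cost = 339 × 719/1000, so $243.741.
Job cost: 110.087 + 243.741 = 353.828 ≈ $353.83.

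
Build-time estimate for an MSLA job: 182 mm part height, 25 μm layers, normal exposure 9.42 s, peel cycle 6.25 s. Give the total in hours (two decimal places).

Layers = ⌈182/0.025⌉ = 7280.
Per-layer time = 9.42 + 6.25 = 15.67 s.
Build time: 7280 × 15.67 s = 114077.6 s, i.e. 31.69 hours.

31.69 hours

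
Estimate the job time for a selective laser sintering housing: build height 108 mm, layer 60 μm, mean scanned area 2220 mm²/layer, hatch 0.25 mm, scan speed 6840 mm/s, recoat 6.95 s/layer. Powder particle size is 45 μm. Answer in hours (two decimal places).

Number of layers: 108 / 0.06 → 1800 (rounded up).
Scan path per layer: 2220 / 0.25 → 8880 mm.
Scan time per layer: 8880 / 6840 → 1.2982 s.
Time per layer: 1.2982 + 6.95 → 8.2482 s.
Total: 1800 × 8.2482 s = 14846.76 s → 4.12 hours.

4.12 hours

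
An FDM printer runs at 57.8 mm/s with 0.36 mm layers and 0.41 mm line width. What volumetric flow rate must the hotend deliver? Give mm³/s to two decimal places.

A = 0.36 × 0.41, so 0.1476 mm².
Q = v·A = 57.8 × 0.1476 = 8.53 mm³/s.

8.53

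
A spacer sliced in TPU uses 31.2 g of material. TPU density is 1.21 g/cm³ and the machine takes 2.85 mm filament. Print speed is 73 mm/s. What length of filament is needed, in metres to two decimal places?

Volume = 31.2 g / 1.21 g·cm⁻³ = 25.7851 cm³ = 25785.1 mm³.
Cross-section of 2.85 mm filament: π·(2.85/2)² = 6.3794 mm².
L = V/A = 25785.1/6.3794 = 4041.93 mm → 4.04 m.

4.04 m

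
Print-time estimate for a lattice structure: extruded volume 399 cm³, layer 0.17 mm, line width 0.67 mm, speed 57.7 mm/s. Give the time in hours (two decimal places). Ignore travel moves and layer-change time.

16.86 hours

Line area = 0.17 × 0.67, so 0.1139 mm².
Total extruded path = 399000/0.1139 = 3503072.9 mm.
Extrusion time = 3503072.9 / 57.7 = 60711.8 s.
Converting: 60711.8 s = 16.86 hours.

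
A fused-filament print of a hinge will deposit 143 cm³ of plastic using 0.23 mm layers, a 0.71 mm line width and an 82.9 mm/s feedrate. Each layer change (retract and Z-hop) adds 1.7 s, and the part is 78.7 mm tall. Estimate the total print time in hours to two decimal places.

Bead cross-section = 0.23 × 0.71, so 0.1633 mm².
Total extruded path = 143000/0.1633 = 875688.9 mm.
Time extruding = 875688.9 / 82.9 = 10563.2 s.
Layer count = ceil(78.7 / 0.23) = 343.
Z-hop total: 343 × 1.7 → 583.1 s.
Altogether 10563.2 + 583.1 = 11146.3 s, i.e. 3.10 hours.

3.10 hours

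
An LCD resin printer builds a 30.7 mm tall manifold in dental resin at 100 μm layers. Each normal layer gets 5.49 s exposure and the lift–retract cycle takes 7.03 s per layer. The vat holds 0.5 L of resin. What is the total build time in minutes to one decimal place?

64.1 minutes

Layer count = ceil(30.7 / 0.1) = 307.
Per-layer time = 5.49 + 7.03, so 12.52 s.
Total = 307 × 12.52 = 3843.64 s = 64.1 minutes.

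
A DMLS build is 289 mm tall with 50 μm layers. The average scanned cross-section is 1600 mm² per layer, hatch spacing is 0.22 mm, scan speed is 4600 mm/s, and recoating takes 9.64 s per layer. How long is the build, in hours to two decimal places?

Layers = ⌈289/0.05⌉ = 5780.
Per-layer scan distance = 1600 / 0.22, so 7272.7 mm.
Laser time per layer = 7272.7 / 4600 = 1.581 s.
Time per layer: 1.581 + 9.64 → 11.221 s.
Build time = 5780 × 11.221 = 64857.38 s = 18.02 hours.

18.02 hours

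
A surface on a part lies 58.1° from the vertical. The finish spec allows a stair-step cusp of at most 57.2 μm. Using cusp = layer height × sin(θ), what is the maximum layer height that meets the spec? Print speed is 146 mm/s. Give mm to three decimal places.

0.067 mm

t = h_c / sin θ = 0.0572 / 0.8490 = 0.067 mm.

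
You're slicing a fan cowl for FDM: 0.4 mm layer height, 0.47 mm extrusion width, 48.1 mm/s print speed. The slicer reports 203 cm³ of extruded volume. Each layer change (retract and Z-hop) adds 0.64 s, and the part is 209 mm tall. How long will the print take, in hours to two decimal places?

Line area = 0.4 × 0.47 = 0.188 mm².
Path length: 203000 mm³ / 0.188 mm² → 1079787.2 mm.
Extrusion time: 1079787.2 / 48.1 → 22448.8 s.
Layers = ⌈209/0.4⌉ = 523.
Z-hop total = 523 × 0.64 = 334.72 s.
Altogether 22448.8 + 334.72 = 22783.52 s, i.e. 6.33 hours.

6.33 hours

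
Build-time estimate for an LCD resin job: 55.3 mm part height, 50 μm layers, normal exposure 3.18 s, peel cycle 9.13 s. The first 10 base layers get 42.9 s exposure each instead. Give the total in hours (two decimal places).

Number of layers: 55.3 / 0.05 → 1106 (rounded up).
Bottom layers: 10 × (42.9 + 9.13) → 520.3 s.
Normal layers = 1096 × (3.18 + 9.13), so 13491.76 s.
Sum: 520.3 + 13491.76 = 14012.06 s → 3.89 hours.

3.89 hours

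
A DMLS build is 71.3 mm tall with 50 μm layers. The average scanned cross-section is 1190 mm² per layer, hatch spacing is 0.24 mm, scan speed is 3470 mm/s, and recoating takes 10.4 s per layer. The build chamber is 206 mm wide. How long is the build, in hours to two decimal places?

Layers = ⌈71.3/0.05⌉ = 1426.
Per-layer scan distance = 1190 / 0.24 = 4958.3 mm.
Per-layer scan time: 4958.3 / 3470 → 1.4289 s.
Time per layer = 1.4289 + 10.4 = 11.8289 s.
Total: 1426 × 11.8289 s = 16868.0114 s → 4.69 hours.

4.69 hours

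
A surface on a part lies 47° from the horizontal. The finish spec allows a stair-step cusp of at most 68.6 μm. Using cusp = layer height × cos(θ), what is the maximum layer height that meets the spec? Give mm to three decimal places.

0.101 mm

Layer height = cusp / cos(47°) = 0.0686 / 0.6820 = 0.101 mm.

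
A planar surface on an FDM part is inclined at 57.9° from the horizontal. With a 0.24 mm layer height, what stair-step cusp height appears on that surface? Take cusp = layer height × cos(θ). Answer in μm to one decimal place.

127.5 μm

Cusp = layer height × cos(57.9°) = 0.24 × 0.5314 = 0.127536 mm = 127.5 μm.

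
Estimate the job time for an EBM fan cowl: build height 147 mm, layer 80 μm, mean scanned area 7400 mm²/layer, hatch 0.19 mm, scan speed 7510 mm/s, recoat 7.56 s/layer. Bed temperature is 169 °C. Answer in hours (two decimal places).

Layer count = ceil(147 / 0.08) = 1838.
Scan path per layer: 7400 / 0.19 → 38947.4 mm.
Beam time per layer: 38947.4 / 7510 → 5.1861 s.
Per-layer time = 5.1861 + 7.56, so 12.7461 s.
Build time = 1838 × 12.7461 = 23427.3318 s = 6.51 hours.

6.51 hours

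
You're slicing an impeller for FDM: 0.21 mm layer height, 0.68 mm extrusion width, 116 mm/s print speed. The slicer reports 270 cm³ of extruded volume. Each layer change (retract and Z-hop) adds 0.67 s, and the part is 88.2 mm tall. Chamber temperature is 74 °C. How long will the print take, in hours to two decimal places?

4.61 hours

Bead cross-section: 0.21 × 0.68 → 0.1428 mm².
Path length: 270000 mm³ / 0.1428 mm² → 1890756.3 mm.
Time extruding: 1890756.3 / 116 → 16299.6 s.
Layer count = ceil(88.2 / 0.21) = 420.
Layer-change overhead = 420 × 0.67, so 281.4 s.
Altogether 16299.6 + 281.4 = 16581 s, i.e. 4.61 hours.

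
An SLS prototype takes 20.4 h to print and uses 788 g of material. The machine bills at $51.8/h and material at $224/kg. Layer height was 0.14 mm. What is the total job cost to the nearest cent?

$1233.23

Time charge = 51.8 × 20.4, so $1056.72.
Feedstock cost = 224 × 788/1000, so $176.512.
Total = 1056.72 + 176.512 = 1233.232 ≈ $1233.23.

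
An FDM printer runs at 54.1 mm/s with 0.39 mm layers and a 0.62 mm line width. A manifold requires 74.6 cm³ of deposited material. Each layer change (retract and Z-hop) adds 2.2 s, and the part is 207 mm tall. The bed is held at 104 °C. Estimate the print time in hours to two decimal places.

Extrusion cross-section: 0.39 × 0.62 → 0.2418 mm².
Total extruded path = 74600/0.2418 = 308519.4 mm.
Time extruding = 308519.4 / 54.1, so 5702.8 s.
Layers = ⌈207/0.39⌉ = 531.
Layer-change overhead = 531 × 2.2 = 1168.2 s.
Total = 5702.8 + 1168.2 = 6871 s = 1.91 hours.

1.91 hours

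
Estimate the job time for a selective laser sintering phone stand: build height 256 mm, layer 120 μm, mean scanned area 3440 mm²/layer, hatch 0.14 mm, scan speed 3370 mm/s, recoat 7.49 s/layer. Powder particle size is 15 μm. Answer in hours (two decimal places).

Layer count = ceil(256 / 0.12) = 2134.
Per-layer scan distance: 3440 / 0.14 → 24571.4 mm.
Laser time per layer = 24571.4 / 3370 = 7.2912 s.
Time per layer: 7.2912 + 7.49 → 14.7812 s.
Total: 2134 × 14.7812 s = 31543.0808 s → 8.76 hours.

8.76 hours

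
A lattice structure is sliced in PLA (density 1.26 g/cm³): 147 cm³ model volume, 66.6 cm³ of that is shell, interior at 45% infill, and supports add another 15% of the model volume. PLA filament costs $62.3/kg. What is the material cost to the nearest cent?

Volume inside the shell = 147 − 66.6, so 80.4 cm³.
Deposited infill: 0.45 × 80.4 → 36.18 cm³.
Support = 0.15 × 147, so 22.05 cm³.
Total extruded: 66.6 + 36.18 + 22.05 → 124.83 cm³.
Mass = 124.83 × 1.26, so 157.2858 g.
Cost = 157.2858 g / 1000 × $62.3/kg = $9.80.

$9.80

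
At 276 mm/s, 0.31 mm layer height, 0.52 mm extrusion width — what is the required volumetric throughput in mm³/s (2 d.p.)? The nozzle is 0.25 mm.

A: 0.31 × 0.52 → 0.1612 mm².
Volumetric flow = 276 × 0.1612 = 44.49 mm³/s.

44.49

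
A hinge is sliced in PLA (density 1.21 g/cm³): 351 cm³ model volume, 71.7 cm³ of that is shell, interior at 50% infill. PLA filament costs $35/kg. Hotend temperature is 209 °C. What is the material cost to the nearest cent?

$8.95

Volume inside the shell = 351 − 71.7 = 279.3 cm³.
Infill deposited = 0.50 × 279.3 = 139.65 cm³.
Total printed volume = 71.7 + 139.65 = 211.35 cm³.
Mass = 211.35 × 1.21 = 255.7335 g.
Cost = 255.7335 g / 1000 × $35/kg = $8.95.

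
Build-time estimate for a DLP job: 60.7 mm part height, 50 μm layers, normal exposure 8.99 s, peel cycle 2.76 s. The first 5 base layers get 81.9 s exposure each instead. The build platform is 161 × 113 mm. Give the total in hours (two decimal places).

4.06 hours

Layers = ⌈60.7/0.05⌉ = 1214.
Burn-in layers: 5 × (81.9 + 2.76) → 423.3 s.
Remaining layers = 1209 × (8.99 + 2.76), so 14205.75 s.
Sum: 423.3 + 14205.75 = 14629.05 s → 4.06 hours.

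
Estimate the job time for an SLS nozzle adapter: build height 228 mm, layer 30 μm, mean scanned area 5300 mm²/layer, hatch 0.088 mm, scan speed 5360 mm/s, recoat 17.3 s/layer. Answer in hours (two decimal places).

60.24 hours

Layer count = ceil(228 / 0.03) = 7600.
Scan path per layer = 5300 / 0.088, so 60227.3 mm.
Laser time per layer = 60227.3 / 5360, so 11.2364 s.
Per-layer time: 11.2364 + 17.3 → 28.5364 s.
Total: 7600 × 28.5364 s = 216876.64 s → 60.24 hours.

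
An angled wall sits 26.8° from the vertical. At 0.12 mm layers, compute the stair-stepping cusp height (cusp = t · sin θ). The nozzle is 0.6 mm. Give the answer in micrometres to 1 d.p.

54.1 μm

Cusp = layer height × sin(26.8°) = 0.12 × 0.4509 = 0.054108 mm = 54.1 μm.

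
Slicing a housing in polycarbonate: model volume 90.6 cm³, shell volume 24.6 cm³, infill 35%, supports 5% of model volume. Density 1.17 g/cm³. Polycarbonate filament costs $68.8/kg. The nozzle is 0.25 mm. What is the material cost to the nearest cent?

Interior volume = 90.6 − 24.6 = 66 cm³.
Infill deposited: 0.35 × 66 → 23.1 cm³.
Support = 0.05 × 90.6, so 4.53 cm³.
Total extruded = 24.6 + 23.1 + 4.53, so 52.23 cm³.
Mass: 52.23 × 1.17 → 61.1091 g.
At $68.8/kg: 61.1091/1000 × 68.8 = $4.20.

$4.20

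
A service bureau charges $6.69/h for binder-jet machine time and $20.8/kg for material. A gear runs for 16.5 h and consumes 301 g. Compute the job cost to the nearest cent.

$116.65

Time charge = 6.69 × 16.5 = $110.385.
Material charge = 20.8 × 301/1000, so $6.2608.
Total = 110.385 + 6.2608 = 116.6458 ≈ $116.65.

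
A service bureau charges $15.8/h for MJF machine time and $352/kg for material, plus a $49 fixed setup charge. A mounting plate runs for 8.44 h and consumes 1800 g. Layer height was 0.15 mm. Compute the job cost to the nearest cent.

$815.95

Machine cost: 15.8 × 8.44 → $133.352.
Feedstock cost: 352 × 1800/1000 → $633.60.
Adding setup: 133.352 + 633.60 + 49 → 815.952 ≈ $815.95.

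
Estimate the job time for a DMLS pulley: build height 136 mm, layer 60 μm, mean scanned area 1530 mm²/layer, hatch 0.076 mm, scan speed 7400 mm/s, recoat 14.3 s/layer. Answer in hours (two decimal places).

10.72 hours

Layer count = ceil(136 / 0.06) = 2267.
Hatch length per layer = 1530 / 0.076 = 20131.6 mm.
Scan time per layer: 20131.6 / 7400 → 2.7205 s.
Time per layer: 2.7205 + 14.3 → 17.0205 s.
2267 layers × 17.0205 s/layer = 38585.4735 s, i.e. 10.72 hours.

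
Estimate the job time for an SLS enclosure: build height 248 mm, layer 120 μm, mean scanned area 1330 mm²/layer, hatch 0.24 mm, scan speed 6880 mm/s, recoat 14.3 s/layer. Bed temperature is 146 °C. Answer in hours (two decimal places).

8.67 hours

Layers = ⌈248/0.12⌉ = 2067.
Per-layer scan distance = 1330 / 0.24, so 5541.7 mm.
Per-layer scan time: 5541.7 / 6880 → 0.8055 s.
Per-layer time = 0.8055 + 14.3, so 15.1055 s.
Total: 2067 × 15.1055 s = 31223.0685 s → 8.67 hours.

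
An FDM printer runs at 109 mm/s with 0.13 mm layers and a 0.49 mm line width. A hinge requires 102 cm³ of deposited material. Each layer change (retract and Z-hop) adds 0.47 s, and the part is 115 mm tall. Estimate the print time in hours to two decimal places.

Extrusion cross-section = 0.13 × 0.49, so 0.0637 mm².
Path length: 102000 mm³ / 0.0637 mm² → 1601255.9 mm.
Print-move time = 1601255.9 / 109 = 14690.4 s.
Layer count = ceil(115 / 0.13) = 885.
Layer-change overhead = 885 × 0.47 = 415.95 s.
Total = 14690.4 + 415.95 = 15106.35 s = 4.20 hours.

4.20 hours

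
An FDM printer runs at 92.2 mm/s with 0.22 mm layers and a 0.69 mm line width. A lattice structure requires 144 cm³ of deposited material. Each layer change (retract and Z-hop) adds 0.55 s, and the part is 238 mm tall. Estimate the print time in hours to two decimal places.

Bead cross-section = 0.22 × 0.69, so 0.1518 mm².
Path length: 144000 mm³ / 0.1518 mm² → 948616.6 mm.
Time extruding = 948616.6 / 92.2, so 10288.7 s.
Number of layers: 238 / 0.22 → 1082 (rounded up).
Z-hop total: 1082 × 0.55 → 595.1 s.
Total = 10288.7 + 595.1 = 10883.8 s = 3.02 hours.

3.02 hours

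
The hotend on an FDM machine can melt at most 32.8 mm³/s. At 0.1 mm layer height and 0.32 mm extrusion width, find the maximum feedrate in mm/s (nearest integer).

1025 mm/s

Bead cross-section: 0.1 × 0.32 → 0.032 mm².
v_max = Q/A = 32.8/0.032 = 1025.00 mm/s → 1025 mm/s.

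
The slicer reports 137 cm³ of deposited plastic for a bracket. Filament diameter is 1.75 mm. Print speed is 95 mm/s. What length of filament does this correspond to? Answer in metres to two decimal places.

56.96 m

Cross-section of 1.75 mm filament: π·(1.75/2)² = 2.4053 mm².
Length = 137 cm³ / 2.4053 mm² = 137000 / 2.4053 = 56957.55 mm = 56.96 m.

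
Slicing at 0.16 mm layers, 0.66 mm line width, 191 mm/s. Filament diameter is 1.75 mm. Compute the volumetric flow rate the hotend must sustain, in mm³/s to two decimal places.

A = 0.16 × 0.66 = 0.1056 mm².
Volumetric flow = 191 × 0.1056 = 20.17 mm³/s.

20.17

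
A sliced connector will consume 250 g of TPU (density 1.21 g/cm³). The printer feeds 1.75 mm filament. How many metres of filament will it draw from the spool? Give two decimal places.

85.90 m

Extruded volume: 250/1.21 = 206.6116 cm³ (206611.6 mm³).
A = π r² = π × 0.875² = 2.4053 mm².
L = V/A = 206611.6/2.4053 = 85898.47 mm → 85.90 m.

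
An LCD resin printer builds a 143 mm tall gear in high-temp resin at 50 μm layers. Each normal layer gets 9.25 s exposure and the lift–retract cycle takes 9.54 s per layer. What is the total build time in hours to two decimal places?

14.93 hours

Layer count = ceil(143 / 0.05) = 2860.
Cycle time: 9.25 + 9.54 → 18.79 s.
Total = 2860 × 18.79 = 53739.4 s = 14.93 hours.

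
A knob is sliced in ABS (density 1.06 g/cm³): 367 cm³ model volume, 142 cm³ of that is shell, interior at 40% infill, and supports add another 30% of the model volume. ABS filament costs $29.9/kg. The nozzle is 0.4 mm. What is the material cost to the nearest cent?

$10.84

Infill region = 367 − 142 = 225 cm³.
Infill deposited = 0.40 × 225, so 90 cm³.
Support = 0.30 × 367, so 110.1 cm³.
Total printed volume = 142 + 90 + 110.1, so 342.1 cm³.
Mass = 342.1 × 1.06 = 362.626 g.
At $29.9/kg: 362.626/1000 × 29.9 = $10.84.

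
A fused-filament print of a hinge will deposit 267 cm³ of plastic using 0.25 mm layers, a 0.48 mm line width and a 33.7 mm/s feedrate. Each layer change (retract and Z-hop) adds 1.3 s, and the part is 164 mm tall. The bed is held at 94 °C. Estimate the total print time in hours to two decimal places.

Bead cross-section: 0.25 × 0.48 → 0.12 mm².
Total extruded path = 267000/0.12 = 2225000 mm.
Print-move time = 2225000 / 33.7, so 66023.7 s.
Layer count = ceil(164 / 0.25) = 656.
Z-hop total = 656 × 1.3 = 852.8 s.
Total = 66023.7 + 852.8 = 66876.5 s = 18.58 hours.

18.58 hours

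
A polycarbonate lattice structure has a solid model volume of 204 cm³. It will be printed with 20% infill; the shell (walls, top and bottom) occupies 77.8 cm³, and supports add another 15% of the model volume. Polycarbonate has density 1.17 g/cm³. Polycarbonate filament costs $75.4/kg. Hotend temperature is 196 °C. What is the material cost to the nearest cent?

Infill region: 204 − 77.8 → 126.2 cm³.
Deposited infill: 0.20 × 126.2 → 25.24 cm³.
Support = 0.15 × 204 = 30.6 cm³.
Total printed volume = 77.8 + 25.24 + 30.6, so 133.64 cm³.
Mass = 133.64 × 1.17 = 156.3588 g.
Cost = 156.3588 g / 1000 × $75.4/kg = $11.79.

$11.79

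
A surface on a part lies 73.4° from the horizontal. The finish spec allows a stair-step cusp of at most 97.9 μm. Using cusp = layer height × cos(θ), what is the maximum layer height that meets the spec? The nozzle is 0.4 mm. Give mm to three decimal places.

0.343 mm

t = h_c / cos θ = 0.0979 / 0.2857 = 0.343 mm.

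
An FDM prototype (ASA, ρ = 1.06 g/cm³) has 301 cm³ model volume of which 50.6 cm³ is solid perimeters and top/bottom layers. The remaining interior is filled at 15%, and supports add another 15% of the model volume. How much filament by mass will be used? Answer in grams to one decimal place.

141.3 g

Interior volume = 301 − 50.6, so 250.4 cm³.
Infill deposited = 0.15 × 250.4, so 37.56 cm³.
Support: 0.15 × 301 → 45.15 cm³.
Deposited volume = 50.6 + 37.56 + 45.15 = 133.31 cm³.
Mass: 133.31 × 1.06 → 141.3086 g.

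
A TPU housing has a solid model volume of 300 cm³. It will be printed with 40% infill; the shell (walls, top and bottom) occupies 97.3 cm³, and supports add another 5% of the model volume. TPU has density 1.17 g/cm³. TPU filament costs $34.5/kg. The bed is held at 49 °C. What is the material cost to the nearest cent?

$7.81

Interior volume = 300 − 97.3 = 202.7 cm³.
Infill deposited: 0.40 × 202.7 → 81.08 cm³.
Support = 0.05 × 300 = 15 cm³.
Total extruded: 97.3 + 81.08 + 15 → 193.38 cm³.
Mass = 193.38 × 1.17 = 226.2546 g.
Cost = 226.2546 g / 1000 × $34.5/kg = $7.81.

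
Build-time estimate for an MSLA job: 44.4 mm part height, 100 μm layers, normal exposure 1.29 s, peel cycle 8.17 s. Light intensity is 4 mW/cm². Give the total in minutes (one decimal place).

Layer count = ceil(44.4 / 0.1) = 444.
Per-layer time: 1.29 + 8.17 → 9.46 s.
Total = 444 × 9.46 = 4200.24 s = 70.0 minutes.

70.0 minutes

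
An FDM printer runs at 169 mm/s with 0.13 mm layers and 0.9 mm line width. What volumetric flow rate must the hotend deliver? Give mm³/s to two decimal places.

Extrusion cross-section = 0.13 × 0.9 = 0.117 mm².
Q = v·A = 169 × 0.117 = 19.77 mm³/s.

19.77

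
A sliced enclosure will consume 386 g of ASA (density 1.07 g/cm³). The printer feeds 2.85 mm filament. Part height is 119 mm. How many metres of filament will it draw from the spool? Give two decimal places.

Volume = 386 g / 1.07 g·cm⁻³ = 360.7477 cm³ = 360747.7 mm³.
Cross-section of 2.85 mm filament: π·(2.85/2)² = 6.3794 mm².
Length = 360747.7 / 6.3794 = 56548.84 mm = 56.55 m.

56.55 m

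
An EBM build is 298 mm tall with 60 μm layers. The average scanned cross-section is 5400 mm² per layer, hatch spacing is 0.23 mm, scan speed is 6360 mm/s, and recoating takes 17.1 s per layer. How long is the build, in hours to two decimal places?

Number of layers: 298 / 0.06 → 4967 (rounded up).
Scan path per layer = 5400 / 0.23 = 23478.3 mm.
Per-layer scan time = 23478.3 / 6360, so 3.6916 s.
Per-layer time = 3.6916 + 17.1 = 20.7916 s.
4967 layers × 20.7916 s/layer = 103271.8772 s, i.e. 28.69 hours.

28.69 hours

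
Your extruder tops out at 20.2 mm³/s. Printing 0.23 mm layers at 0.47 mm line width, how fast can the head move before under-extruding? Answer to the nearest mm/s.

187 mm/s

A = 0.23 × 0.47, so 0.1081 mm².
Max speed = 20.2 / 0.1081 = 186.86 ≈ 187 mm/s.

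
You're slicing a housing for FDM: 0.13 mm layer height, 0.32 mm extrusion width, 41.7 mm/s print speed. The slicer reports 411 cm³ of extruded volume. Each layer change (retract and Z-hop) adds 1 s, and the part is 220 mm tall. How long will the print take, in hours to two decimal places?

Bead cross-section = 0.13 × 0.32 = 0.0416 mm².
Total extruded path = 411000/0.0416 = 9879807.7 mm.
Time extruding = 9879807.7 / 41.7, so 236925.8 s.
Layer count = ceil(220 / 0.13) = 1693.
Layer-change overhead = 1693 × 1 = 1693 s.
Total = 236925.8 + 1693 = 238618.8 s = 66.28 hours.

66.28 hours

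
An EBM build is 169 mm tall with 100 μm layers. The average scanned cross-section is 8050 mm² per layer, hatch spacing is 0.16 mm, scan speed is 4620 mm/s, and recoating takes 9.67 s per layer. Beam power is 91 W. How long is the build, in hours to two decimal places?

9.65 hours

Number of layers: 169 / 0.1 → 1690 (rounded up).
Hatch length per layer: 8050 / 0.16 → 50312.5 mm.
Per-layer scan time = 50312.5 / 4620, so 10.8902 s.
Per-layer time = 10.8902 + 9.67 = 20.5602 s.
Total: 1690 × 20.5602 s = 34746.738 s → 9.65 hours.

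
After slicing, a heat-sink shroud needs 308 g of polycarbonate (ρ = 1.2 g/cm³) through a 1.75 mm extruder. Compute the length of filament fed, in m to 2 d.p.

Volume = 308 g / 1.2 g·cm⁻³ = 256.6667 cm³ = 256666.7 mm³.
Filament cross-section = π × (1.75/2)² = 2.4053 mm².
Length = 256666.7 / 2.4053 = 106708.81 mm = 106.71 m.

106.71 m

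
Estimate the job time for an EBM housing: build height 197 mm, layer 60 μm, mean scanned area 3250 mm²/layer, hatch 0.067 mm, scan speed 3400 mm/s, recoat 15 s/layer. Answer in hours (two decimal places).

Number of layers: 197 / 0.06 → 3284 (rounded up).
Per-layer scan distance = 3250 / 0.067 = 48507.5 mm.
Scan time per layer = 48507.5 / 3400 = 14.2669 s.
Layer cycle = 14.2669 + 15, so 29.2669 s.
3284 layers × 29.2669 s/layer = 96112.4996 s, i.e. 26.70 hours.

26.70 hours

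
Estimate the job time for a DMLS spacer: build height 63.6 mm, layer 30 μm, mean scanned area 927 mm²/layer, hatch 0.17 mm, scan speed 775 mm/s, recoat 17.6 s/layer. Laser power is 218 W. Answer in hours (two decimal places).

14.51 hours

Layer count = ceil(63.6 / 0.03) = 2120.
Scan path per layer = 927 / 0.17, so 5452.9 mm.
Per-layer scan time = 5452.9 / 775, so 7.036 s.
Per-layer time = 7.036 + 17.6, so 24.636 s.
2120 layers × 24.636 s/layer = 52228.32 s, i.e. 14.51 hours.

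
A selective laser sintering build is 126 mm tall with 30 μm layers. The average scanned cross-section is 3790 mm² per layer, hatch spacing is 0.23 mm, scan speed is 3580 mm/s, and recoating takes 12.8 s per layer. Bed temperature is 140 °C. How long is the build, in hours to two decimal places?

Layer count = ceil(126 / 0.03) = 4200.
Hatch length per layer = 3790 / 0.23, so 16478.3 mm.
Scan time per layer = 16478.3 / 3580, so 4.6029 s.
Time per layer = 4.6029 + 12.8, so 17.4029 s.
Build time = 4200 × 17.4029 = 73092.18 s = 20.30 hours.

20.30 hours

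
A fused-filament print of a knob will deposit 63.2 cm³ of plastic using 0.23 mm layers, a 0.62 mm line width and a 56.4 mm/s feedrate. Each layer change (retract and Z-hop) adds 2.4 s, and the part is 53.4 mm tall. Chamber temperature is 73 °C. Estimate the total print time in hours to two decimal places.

2.34 hours

Line area: 0.23 × 0.62 → 0.1426 mm².
Path length: 63200 mm³ / 0.1426 mm² → 443197.8 mm.
Time extruding = 443197.8 / 56.4, so 7858.1 s.
Layers = ⌈53.4/0.23⌉ = 233.
Non-print overhead = 233 × 2.4, so 559.2 s.
Altogether 7858.1 + 559.2 = 8417.3 s, i.e. 2.34 hours.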